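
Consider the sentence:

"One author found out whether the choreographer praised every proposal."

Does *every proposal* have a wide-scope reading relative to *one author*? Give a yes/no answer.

The DP *every proposal* is contained in the embedded question *whether the choreographer praised every proposal*.
Embedded wh-clauses are opaque for QR, so the quantifier stays inside the question.
*every proposal* > *one author* would require crossing that boundary, which is illicit.
(Only the surface reading survives: one fixed author with respect to all the relevant proposals.)

No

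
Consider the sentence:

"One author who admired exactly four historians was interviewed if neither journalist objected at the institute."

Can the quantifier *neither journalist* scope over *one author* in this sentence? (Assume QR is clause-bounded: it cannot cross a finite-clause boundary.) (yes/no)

*neither journalist* is embedded in the adjunct clause *if neither journalist objected at the institute*.
Adjuncts are opaque for quantifier raising; a quantifier in an adjunct stays inside it.
So *neither journalist* cannot raise high enough to outscope *one author*; only the surface ordering *one author* > *neither journalist* is available.

No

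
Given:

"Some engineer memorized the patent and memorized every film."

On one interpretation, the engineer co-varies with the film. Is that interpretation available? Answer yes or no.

This is the *every film* > *some engineer* reading.
The target quantifier *every film* is part of one conjunct of the coordinate structure (*memorized every film*).
Asymmetric QR out of one conjunct violates the Coordinate Structure Constraint.
So the wide-scope reading for *every film* is blocked.
(Only the surface reading survives: one fixed engineer with respect to all the relevant films.)

No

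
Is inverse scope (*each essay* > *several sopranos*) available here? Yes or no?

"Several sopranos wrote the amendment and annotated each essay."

The DP *each essay* is contained in one conjunct of the coordinate structure (*annotated each essay*).
The Coordinate Structure Constraint blocks movement (including QR) out of a single conjunct.
So the wide-scope reading for *each essay* is blocked.

No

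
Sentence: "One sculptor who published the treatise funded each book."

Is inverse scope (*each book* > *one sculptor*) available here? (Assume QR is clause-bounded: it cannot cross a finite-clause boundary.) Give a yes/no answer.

Yes

*each book* sits in the matrix clause, not in the relative clause on *one sculptor*.
Clause-internal QR can adjoin the lower DP above the subject, yielding the inverse reading.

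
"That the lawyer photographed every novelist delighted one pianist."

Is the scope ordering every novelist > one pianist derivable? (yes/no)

No

*every novelist* is embedded in the sentential subject *that the lawyer photographed every novelist*.
The subject-island constraint blocks QR out of a clausal subject.
*every novelist* is confined to the island and cannot take scope over *one pianist*.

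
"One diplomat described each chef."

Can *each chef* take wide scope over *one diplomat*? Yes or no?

Yes

*each chef* and *one diplomat* are in the same minimal clause.
With no island boundary between them, the object can take inverse scope over the subject via ordinary QR within the clause.
The sentence is scopally ambiguous between *one diplomat* > *each chef* and *each chef* > *one diplomat*.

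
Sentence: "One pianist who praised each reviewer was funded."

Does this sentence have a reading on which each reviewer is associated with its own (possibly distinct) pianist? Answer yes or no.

The paraphrase describes the scope ordering *each reviewer* > *one pianist*.
The DP *each reviewer* is contained in the relative clause *who praised each reviewer*.
Relative clauses are scope islands: a quantifier cannot QR out of a relative clause to take scope in the matrix clause.
So *each reviewer* cannot raise to a position above *one pianist*.
(Only the surface reading survives: one fixed pianist with respect to all the relevant reviewers.)

No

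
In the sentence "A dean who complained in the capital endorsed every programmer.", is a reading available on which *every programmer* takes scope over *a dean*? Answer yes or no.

*every programmer* is a matrix argument; only *a dean* is modified by the relative clause *who complained in the capital*, so the RC island is irrelevant to the target quantifier.
Ordinary QR to a clause-peripheral position gives the wide-scope LF for the lower DP.

Yes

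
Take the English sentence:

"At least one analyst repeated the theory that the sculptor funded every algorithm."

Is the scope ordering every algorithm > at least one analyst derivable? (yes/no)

*every algorithm* occurs within the complex NP *the theory that the sculptor funded every algorithm*.
The Complex NP Constraint bars QR out of the complement clause of a noun.
So *every algorithm* cannot raise to a position above *at least one analyst*.

No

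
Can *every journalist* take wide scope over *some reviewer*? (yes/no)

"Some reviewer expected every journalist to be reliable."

Yes

This is an ECM construction: *every journalist* is the infinitival subject, Case-marked by the matrix verb, and the infinitive is transparent for QR.
Ordinary QR to a clause-peripheral position gives the wide-scope LF for the lower DP.
Both orderings are possible: *some reviewer* > *every journalist* and *every journalist* > *some reviewer*.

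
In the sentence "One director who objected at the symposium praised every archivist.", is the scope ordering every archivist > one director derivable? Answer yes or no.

The RC *who objected at the symposium* is an island, but *every archivist* is not inside it — it is the matrix object, a clausemate of *one director*.
With no island boundary between them, the object can take inverse scope over the subject via ordinary QR within the clause.
Both orderings are possible: *one director* > *every archivist* and *every archivist* > *one director*.

Yes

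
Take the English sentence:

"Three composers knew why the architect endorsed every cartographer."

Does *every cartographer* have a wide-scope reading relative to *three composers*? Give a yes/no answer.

No

The target quantifier *every cartographer* is part of the embedded question *why the architect endorsed every cartographer*.
An indirect question is a wh-island; the filled [Spec,CP] blocks QR across the CP edge.
So *every cartographer* cannot raise to a position above *three composers*.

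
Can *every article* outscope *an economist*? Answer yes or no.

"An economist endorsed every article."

*every article* is the matrix object and *an economist* the matrix subject; the two are clausemates.
With no island boundary between them, the object can take inverse scope over the subject via ordinary QR within the clause.

Yes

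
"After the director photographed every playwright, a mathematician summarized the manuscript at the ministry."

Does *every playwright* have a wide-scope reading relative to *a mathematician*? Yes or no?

The DP *every playwright* is contained in the adjunct clause *after the director photographed every playwright*.
The adjunct-island constraint bars QR out of an adverbial clause.
The ordering *every playwright* > *a mathematician* is therefore underivable.

No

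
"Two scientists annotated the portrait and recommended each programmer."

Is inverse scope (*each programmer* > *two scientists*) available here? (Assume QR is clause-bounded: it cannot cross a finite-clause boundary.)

No

The DP *each programmer* is contained in one conjunct of the coordinate structure (*recommended each programmer*).
Coordinate structures are islands for non-across-the-board movement, QR included.
So *each programmer* cannot raise to a position above *two scientists*.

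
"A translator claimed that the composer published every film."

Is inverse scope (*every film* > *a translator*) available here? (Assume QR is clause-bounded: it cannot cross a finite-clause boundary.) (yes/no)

No

*every film* sits inside the finite complement clause *that the composer published every film*.
Given the clause-boundedness assumption, QR cannot cross the finite CP into the matrix.
So *every film* cannot raise to a position above *a translator*.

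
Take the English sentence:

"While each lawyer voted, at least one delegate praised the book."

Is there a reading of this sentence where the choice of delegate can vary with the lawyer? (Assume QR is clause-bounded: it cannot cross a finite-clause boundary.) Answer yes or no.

No

The described interpretation is the *each lawyer* > *at least one delegate* scoping.
The DP *each lawyer* is contained in the adjunct clause *while each lawyer voted*.
Since the clause is an adjunct (not a complement), the Adjunct Condition blocks QR across its edge.
*each lawyer* > *at least one delegate* would require crossing that boundary, which is illicit.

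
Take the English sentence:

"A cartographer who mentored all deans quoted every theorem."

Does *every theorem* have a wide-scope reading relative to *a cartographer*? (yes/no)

*every theorem* is a matrix argument; only *a cartographer* is modified by the relative clause *who mentored all deans*, so the RC island is irrelevant to the target quantifier.
Nothing blocks QR of the lower DP to a position above the higher one, so inverse scope is available.
The sentence is scopally ambiguous between *a cartographer* > *every theorem* and *every theorem* > *a cartographer*.

Yes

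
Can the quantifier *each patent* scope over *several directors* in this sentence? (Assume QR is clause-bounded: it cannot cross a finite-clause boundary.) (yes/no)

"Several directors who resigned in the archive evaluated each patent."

Yes

Although the sentence contains a relative clause (*who resigned in the archive*), *each patent* is outside it, in the matrix VP.
Ordinary QR to a clause-peripheral position gives the wide-scope LF for the lower DP.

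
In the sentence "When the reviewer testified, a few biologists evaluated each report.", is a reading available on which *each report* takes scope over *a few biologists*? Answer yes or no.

Although there is an adjunct clause, *each report* is in the main clause, not inside the adjunct.
QR within a single clause is free, so the lower quantifier may take scope over the higher one.
Both orderings are possible: *a few biologists* > *each report* and *each report* > *a few biologists*.

Yes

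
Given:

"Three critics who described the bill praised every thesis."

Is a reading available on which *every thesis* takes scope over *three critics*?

Yes

*every thesis* sits in the matrix clause, not in the relative clause on *three critics*.
QR within a single clause is free, so the lower quantifier may take scope over the higher one.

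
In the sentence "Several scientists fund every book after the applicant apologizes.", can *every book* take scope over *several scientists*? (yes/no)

Although there is an adjunct clause, *every book* is in the main clause, not inside the adjunct.
Since no island is crossed, the inverse ordering is licensed alongside surface scope.
The sentence is scopally ambiguous between *several scientists* > *every book* and *every book* > *several scientists*.

Yes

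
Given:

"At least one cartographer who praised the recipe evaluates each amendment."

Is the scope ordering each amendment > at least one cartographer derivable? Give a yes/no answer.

Yes

Although the sentence contains a relative clause (*who praised the recipe*), *each amendment* is outside it, in the matrix VP.
Clause-internal QR can adjoin the lower DP above the subject, yielding the inverse reading.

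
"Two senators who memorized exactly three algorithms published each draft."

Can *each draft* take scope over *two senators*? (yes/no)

Although the sentence contains a relative clause (*who memorized exactly three algorithms*), *each draft* is outside it, in the matrix VP.
With no island boundary between them, the object can take inverse scope over the subject via ordinary QR within the clause.
Both orderings are possible: *two senators* > *each draft* and *each draft* > *two senators*.

Yes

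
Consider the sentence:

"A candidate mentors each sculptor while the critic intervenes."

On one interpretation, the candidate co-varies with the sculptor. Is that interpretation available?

Yes

The described interpretation is the *each sculptor* > *a candidate* scoping.
Although there is an adjunct clause, *each sculptor* is in the main clause, not inside the adjunct.
No island intervenes, so both surface and inverse scope are derivable.
So *each sculptor* > *a candidate* is among the available readings.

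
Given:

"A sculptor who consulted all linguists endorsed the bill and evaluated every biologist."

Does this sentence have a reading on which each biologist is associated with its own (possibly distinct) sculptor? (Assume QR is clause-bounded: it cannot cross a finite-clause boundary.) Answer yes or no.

The paraphrase describes the scope ordering *every biologist* > *a sculptor*.
The target quantifier *every biologist* is part of one conjunct of the coordinate structure (*evaluated every biologist*).
A quantifier cannot raise out of one conjunct of a coordination across the whole coordinate structure — the CSC applies to QR.
The inverse ordering *every biologist* > *a sculptor* is therefore underivable.
(Only the surface reading survives: one fixed sculptor with respect to all the relevant biologists.)

No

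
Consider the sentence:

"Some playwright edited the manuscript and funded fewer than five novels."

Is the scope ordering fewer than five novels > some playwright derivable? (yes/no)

No

Structurally, *fewer than five novels* is inside one conjunct of the coordinate structure (*funded fewer than five novels*).
A quantifier cannot raise out of one conjunct of a coordination across the whole coordinate structure — the CSC applies to QR.
So the wide-scope reading for *fewer than five novels* is blocked.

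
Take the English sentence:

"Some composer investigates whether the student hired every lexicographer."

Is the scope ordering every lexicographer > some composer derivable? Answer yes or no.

*every lexicographer* occurs within the embedded question *whether the student hired every lexicographer*.
An indirect question is a wh-island; the filled [Spec,CP] blocks QR across the CP edge.
The inverse ordering *every lexicographer* > *some composer* is therefore underivable.

No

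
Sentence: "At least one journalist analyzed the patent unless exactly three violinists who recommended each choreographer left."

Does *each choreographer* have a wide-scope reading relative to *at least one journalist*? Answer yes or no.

*each choreographer* is embedded in the relative clause *who recommended each choreographer*, which is itself inside the adjunct *unless exactly three violinists who recommended each choreographer left*.
The quantifier would have to escape first the RC and then the adjunct — two independent island violations.
So *each choreographer* cannot raise high enough to outscope *at least one journalist*; only the surface ordering *at least one journalist* > *each choreographer* is available.

No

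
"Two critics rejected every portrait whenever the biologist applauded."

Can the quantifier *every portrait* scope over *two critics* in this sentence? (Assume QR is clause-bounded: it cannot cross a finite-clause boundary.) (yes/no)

Yes

Neither queried DP is inside the adjunct, so the adjunct-island constraint does not apply.
With no island boundary between them, the object can take inverse scope over the subject via ordinary QR within the clause.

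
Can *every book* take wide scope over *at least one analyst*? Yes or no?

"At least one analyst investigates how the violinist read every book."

*every book* is embedded in the embedded question *how the violinist read every book*.
Embedded wh-clauses are opaque for QR, so the quantifier stays inside the question.
Hence only narrow scope for *every book* (under *at least one analyst*) survives.

No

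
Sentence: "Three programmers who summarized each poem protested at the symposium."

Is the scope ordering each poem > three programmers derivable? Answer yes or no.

No

The DP *each poem* is contained in the relative clause *who summarized each poem*.
Relative clauses are scope islands: a quantifier cannot QR out of a relative clause to take scope in the matrix clause.
Hence only narrow scope for *each poem* (under *three programmers*) survives.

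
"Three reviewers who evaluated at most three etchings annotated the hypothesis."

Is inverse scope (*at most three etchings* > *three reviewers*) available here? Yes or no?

The DP *at most three etchings* is contained in the relative clause *who evaluated at most three etchings*.
A relative clause is a scope island — quantifier raising cannot cross its boundary.
There is no licit LF on which *at most three etchings* c-commands *three reviewers*.

No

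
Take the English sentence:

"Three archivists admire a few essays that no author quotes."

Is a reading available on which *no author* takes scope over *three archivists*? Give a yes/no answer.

Structurally, *no author* is inside the relative clause *that no author quotes* modifying *a few essays*.
Relative clauses block scope extraction: QR cannot target a position outside the modified NP.
*no author* is confined to the island and cannot take scope over *three archivists*.

No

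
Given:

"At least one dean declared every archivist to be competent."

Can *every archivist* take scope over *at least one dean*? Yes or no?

*every archivist* is an ECM subject; ECM complements are not islands, and the embedded quantifier may take matrix scope.
Nothing blocks QR of the lower DP to a position above the higher one, so inverse scope is available.
So *every archivist* > *at least one dean* is among the available readings.

Yes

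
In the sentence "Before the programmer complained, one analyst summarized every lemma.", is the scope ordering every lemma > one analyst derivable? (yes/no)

Yes

Although there is an adjunct clause, *every lemma* is in the main clause, not inside the adjunct.
Clause-internal QR can adjoin the lower DP above the subject, yielding the inverse reading.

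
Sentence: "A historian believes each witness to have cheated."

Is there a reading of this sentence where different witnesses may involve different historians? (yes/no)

The paraphrase describes the scope ordering *each witness* > *a historian*.
The ECM infinitive is scope-transparent — *each witness* is free to raise above *a historian*.
Nothing blocks QR of the lower DP to a position above the higher one, so inverse scope is available.
Both orderings are possible: *a historian* > *each witness* and *each witness* > *a historian*.

Yes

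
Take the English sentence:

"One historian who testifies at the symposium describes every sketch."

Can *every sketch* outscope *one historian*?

Yes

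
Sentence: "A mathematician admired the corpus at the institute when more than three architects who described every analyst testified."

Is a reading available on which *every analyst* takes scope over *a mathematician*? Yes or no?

*every analyst* occurs within the relative clause *who described every analyst*, which is itself inside the adjunct *when more than three architects who described every analyst testified*.
Even if one barrier were somehow void, the other would still block QR.
The inverse ordering *every analyst* > *a mathematician* is therefore underivable.

No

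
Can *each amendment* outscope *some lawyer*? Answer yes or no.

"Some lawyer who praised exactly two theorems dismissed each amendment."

Although the sentence contains a relative clause (*who praised exactly two theorems*), *each amendment* is outside it, in the matrix VP.
QR within a single clause is free, so the lower quantifier may take scope over the higher one.

Yes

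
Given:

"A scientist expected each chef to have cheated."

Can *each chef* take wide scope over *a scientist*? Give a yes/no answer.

*each chef* is the subject of an ECM infinitive — the infinitival complement of an ECM verb is not a scope island, so *each chef* can raise into the matrix clause.
With no island boundary between them, the object can take inverse scope over the subject via ordinary QR within the clause.

Yes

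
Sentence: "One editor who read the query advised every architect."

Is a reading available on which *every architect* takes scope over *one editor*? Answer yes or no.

Yes

Although the sentence contains a relative clause (*who read the query*), *every architect* is outside it, in the matrix VP.
Ordinary QR to a clause-peripheral position gives the wide-scope LF for the lower DP.
Both orderings are possible: *one editor* > *every architect* and *every architect* > *one editor*.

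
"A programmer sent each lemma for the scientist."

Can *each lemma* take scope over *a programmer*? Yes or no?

Yes

*a programmer* and *each lemma* are co-arguments of the matrix verb, with nothing but a clause-internal boundary between them.
Ordinary QR to a clause-peripheral position gives the wide-scope LF for the lower DP.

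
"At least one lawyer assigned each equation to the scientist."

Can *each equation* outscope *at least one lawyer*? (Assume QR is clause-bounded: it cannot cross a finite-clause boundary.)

*each equation* is the matrix object and *at least one lawyer* the matrix subject; the two are clausemates.
QR within a single clause is free, so the lower quantifier may take scope over the higher one.

Yes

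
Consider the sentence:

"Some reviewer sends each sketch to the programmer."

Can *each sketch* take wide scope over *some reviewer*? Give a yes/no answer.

Yes

Both DPs are arguments of the same predicate; there is no clause or island boundary between them.
With no island boundary between them, the object can take inverse scope over the subject via ordinary QR within the clause.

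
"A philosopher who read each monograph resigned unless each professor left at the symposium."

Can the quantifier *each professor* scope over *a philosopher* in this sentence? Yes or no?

No

*each professor* occurs within the adjunct clause *unless each professor left at the symposium*.
The adjunct-island constraint bars QR out of an adverbial clause.
There is no licit LF on which *each professor* c-commands *a philosopher*.
(Only the surface reading survives: one fixed philosopher with respect to all the relevant professors.)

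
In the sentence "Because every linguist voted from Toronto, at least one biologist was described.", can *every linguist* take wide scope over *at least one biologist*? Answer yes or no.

No

The DP *every linguist* is contained in the adjunct clause *because every linguist voted from Toronto*.
Scope out of an adjunct clause is unavailable: QR respects the adjunct-island constraint.
*every linguist* is confined to the island and cannot take scope over *at least one biologist*.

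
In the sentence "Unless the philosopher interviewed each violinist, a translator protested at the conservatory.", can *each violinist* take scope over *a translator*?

No

*each violinist* sits inside the adjunct clause *unless the philosopher interviewed each violinist*.
Adverbial clauses are not L-marked, so they are barriers for QR — the quantifier cannot escape the adjunct.
*each violinist* is confined to the island and cannot take scope over *a translator*.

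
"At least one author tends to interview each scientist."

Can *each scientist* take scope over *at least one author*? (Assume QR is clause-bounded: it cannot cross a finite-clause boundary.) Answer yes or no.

*each scientist* is inside a raising infinitive, which is transparent to QR (no CP barrier), so it behaves as a matrix argument.
No island intervenes, so both surface and inverse scope are derivable.
The sentence is scopally ambiguous between *at least one author* > *each scientist* and *each scientist* > *at least one author*.

Yes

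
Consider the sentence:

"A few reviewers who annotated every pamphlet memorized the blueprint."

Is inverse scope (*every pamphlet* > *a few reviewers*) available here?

*every pamphlet* is embedded in the relative clause *who annotated every pamphlet*.
The relative clause forms an island for QR, so the quantifier is confined to the head noun's restrictor.
So *every pamphlet* cannot raise high enough to outscope *a few reviewers*; only the surface ordering *a few reviewers* > *every pamphlet* is available.

No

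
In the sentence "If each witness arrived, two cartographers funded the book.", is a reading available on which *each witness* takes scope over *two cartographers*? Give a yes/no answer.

*each witness* occurs within the adjunct clause *if each witness arrived*.
Adjunct clauses are scope islands: a quantifier inside an adjunct cannot raise into the matrix clause.
So the wide-scope reading for *each witness* is blocked.

No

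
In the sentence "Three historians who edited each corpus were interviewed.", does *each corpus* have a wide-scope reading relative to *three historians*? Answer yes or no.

No

*each corpus* is embedded in the relative clause *who edited each corpus*.
Relative clauses block scope extraction: QR cannot target a position outside the modified NP.
The inverse ordering *each corpus* > *three historians* is therefore underivable.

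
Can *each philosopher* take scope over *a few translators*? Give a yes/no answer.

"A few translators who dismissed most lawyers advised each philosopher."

Yes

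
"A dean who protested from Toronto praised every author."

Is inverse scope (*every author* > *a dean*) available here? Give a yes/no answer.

Although the sentence contains a relative clause (*who protested from Toronto*), *every author* is outside it, in the matrix VP.
Nothing blocks QR of the lower DP to a position above the higher one, so inverse scope is available.

Yes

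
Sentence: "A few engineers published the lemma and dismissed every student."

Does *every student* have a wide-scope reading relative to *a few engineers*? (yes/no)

*every student* is embedded in one conjunct of the coordinate structure (*dismissed every student*).
The Coordinate Structure Constraint blocks movement (including QR) out of a single conjunct.
*every student* is confined to the island and cannot take scope over *a few engineers*.

No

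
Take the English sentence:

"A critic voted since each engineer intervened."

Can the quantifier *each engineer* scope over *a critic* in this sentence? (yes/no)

*each engineer* occurs within the adjunct clause *since each engineer intervened*.
Since the clause is an adjunct (not a complement), the Adjunct Condition blocks QR across its edge.
*each engineer* is confined to the island and cannot take scope over *a critic*.

No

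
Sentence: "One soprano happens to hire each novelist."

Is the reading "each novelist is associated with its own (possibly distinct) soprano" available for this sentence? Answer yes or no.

The paraphrase describes the scope ordering *each novelist* > *one soprano*.
The matrix predicate is a raising verb, whose infinitival complement is not a scope island — *each novelist* can QR into the matrix clause.
No island intervenes, so both surface and inverse scope are derivable.

Yes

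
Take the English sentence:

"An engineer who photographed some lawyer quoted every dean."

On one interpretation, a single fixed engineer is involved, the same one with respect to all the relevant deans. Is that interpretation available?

The paraphrase describes the scope ordering *an engineer* > *every dean*.
That is the surface-scope ordering, which is always one of the available readings — island constraints only ever restrict inverse scope.

Yes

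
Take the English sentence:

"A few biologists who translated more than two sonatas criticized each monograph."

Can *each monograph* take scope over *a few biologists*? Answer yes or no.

The relative clause *who translated more than two sonatas* modifies *a few biologists*, but *each monograph* is not inside that relative clause — it is an argument of the matrix verb.
Clause-internal QR can adjoin the lower DP above the subject, yielding the inverse reading.

Yes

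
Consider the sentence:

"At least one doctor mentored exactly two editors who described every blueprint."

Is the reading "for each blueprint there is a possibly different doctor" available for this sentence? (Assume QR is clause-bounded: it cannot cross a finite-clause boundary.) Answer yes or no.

No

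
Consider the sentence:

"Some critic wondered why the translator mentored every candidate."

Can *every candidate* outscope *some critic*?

*every candidate* occurs within the embedded question *why the translator mentored every candidate*.
Embedded questions are wh-islands: a quantifier inside an indirect question cannot QR into the matrix clause.
*every candidate* is confined to the island and cannot take scope over *some critic*.

No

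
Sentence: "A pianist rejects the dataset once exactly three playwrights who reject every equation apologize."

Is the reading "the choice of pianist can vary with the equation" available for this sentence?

The paraphrase describes the scope ordering *every equation* > *a pianist*.
*every equation* sits inside the relative clause *who reject every equation*, which is itself inside the adjunct *once exactly three playwrights who reject every equation apologize*.
Nested islands: the RC island is itself inside an adjunct island, so wide scope is doubly excluded.
*every equation* is confined to the island and cannot take scope over *a pianist*.

No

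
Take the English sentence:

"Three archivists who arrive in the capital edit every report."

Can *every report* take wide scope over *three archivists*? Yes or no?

The RC *who arrive in the capital* is an island, but *every report* is not inside it — it is the matrix object, a clausemate of *three archivists*.
QR within a single clause is free, so the lower quantifier may take scope over the higher one.
Both orderings are possible: *three archivists* > *every report* and *every report* > *three archivists*.

Yes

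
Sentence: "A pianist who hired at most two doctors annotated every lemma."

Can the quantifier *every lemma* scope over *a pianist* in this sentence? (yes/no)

Yes

*every lemma* is a matrix argument; only *a pianist* is modified by the relative clause *who hired at most two doctors*, so the RC island is irrelevant to the target quantifier.
Nothing blocks QR of the lower DP to a position above the higher one, so inverse scope is available.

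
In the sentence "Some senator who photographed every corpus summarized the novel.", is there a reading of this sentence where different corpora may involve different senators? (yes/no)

That reading corresponds to *every corpus* > *some senator*.
*every corpus* occurs within the relative clause *who photographed every corpus*.
Relative clauses are scope islands: a quantifier cannot QR out of a relative clause to take scope in the matrix clause.
*every corpus* > *some senator* would require crossing that boundary, which is illicit.

No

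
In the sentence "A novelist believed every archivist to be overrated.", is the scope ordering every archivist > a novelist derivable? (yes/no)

*every archivist* is the subject of an ECM infinitive — the infinitival complement of an ECM verb is not a scope island, so *every archivist* can raise into the matrix clause.
QR within a single clause is free, so the lower quantifier may take scope over the higher one.

Yes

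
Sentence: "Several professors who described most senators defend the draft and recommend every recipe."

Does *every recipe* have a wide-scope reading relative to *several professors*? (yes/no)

*every recipe* sits inside one conjunct of the coordinate structure (*recommend every recipe*).
Coordinate structures are islands for non-across-the-board movement, QR included.
Hence only narrow scope for *every recipe* (under *several professors*) survives.

No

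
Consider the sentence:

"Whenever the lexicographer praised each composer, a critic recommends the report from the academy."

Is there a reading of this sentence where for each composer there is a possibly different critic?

No

This is the *each composer* > *a critic* reading.
Structurally, *each composer* is inside the adjunct clause *whenever the lexicographer praised each composer*.
Adjuncts are opaque for quantifier raising; a quantifier in an adjunct stays inside it.
So *each composer* cannot raise to a position above *a critic*.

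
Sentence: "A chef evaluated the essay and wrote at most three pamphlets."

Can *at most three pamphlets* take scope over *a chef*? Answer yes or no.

No

The DP *at most three pamphlets* is contained in one conjunct of the coordinate structure (*wrote at most three pamphlets*).
The Coordinate Structure Constraint blocks movement (including QR) out of a single conjunct.
So *at most three pamphlets* cannot raise to a position above *a chef*.
(Only the surface reading survives: one fixed chef with respect to all the relevant pamphlets.)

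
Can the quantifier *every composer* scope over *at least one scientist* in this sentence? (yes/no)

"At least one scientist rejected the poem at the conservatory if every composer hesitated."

No

*every composer* is embedded in the adjunct clause *if every composer hesitated*.
Scope out of an adjunct clause is unavailable: QR respects the adjunct-island constraint.
So *every composer* cannot raise high enough to outscope *at least one scientist*; only the surface ordering *at least one scientist* > *every composer* is available.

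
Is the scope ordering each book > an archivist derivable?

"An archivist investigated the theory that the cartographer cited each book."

*each book* is embedded in the complex NP *the theory that the cartographer cited each book*.
Noun-complement clauses are scope islands (the Complex NP Constraint): a quantifier inside one cannot scope into the matrix.
*each book* > *an archivist* would require crossing that boundary, which is illicit.

No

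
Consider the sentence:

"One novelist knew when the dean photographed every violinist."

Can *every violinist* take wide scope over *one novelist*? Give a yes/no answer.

No

The target quantifier *every violinist* is part of the embedded question *when the dean photographed every violinist*.
Embedded questions are wh-islands: a quantifier inside an indirect question cannot QR into the matrix clause.
*every violinist* is confined to the island and cannot take scope over *one novelist*.
(Only the surface reading survives: one fixed novelist with respect to all the relevant violinists.)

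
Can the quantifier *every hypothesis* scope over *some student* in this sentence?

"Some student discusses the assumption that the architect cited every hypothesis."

The target quantifier *every hypothesis* is part of the complex NP *the assumption that the architect cited every hypothesis*.
The complex NP is opaque for QR — the quantifier is frozen inside the noun's complement.
The inverse ordering *every hypothesis* > *some student* is therefore underivable.
(Only the surface reading survives: one fixed student with respect to all the relevant hypotheses.)

No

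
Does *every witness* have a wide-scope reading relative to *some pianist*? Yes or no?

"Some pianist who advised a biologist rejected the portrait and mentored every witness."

No

Structurally, *every witness* is inside one conjunct of the coordinate structure (*mentored every witness*).
The Coordinate Structure Constraint blocks movement (including QR) out of a single conjunct.
*every witness* > *some pianist* would require crossing that boundary, which is illicit.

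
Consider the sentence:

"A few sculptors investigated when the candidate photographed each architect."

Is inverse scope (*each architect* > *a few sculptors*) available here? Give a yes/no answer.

No

The target quantifier *each architect* is part of the embedded question *when the candidate photographed each architect*.
The wh-island constraint blocks QR out of an embedded interrogative.
The inverse ordering *each architect* > *a few sculptors* is therefore underivable.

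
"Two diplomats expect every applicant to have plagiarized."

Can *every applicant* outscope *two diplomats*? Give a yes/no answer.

Yes

This is an ECM construction: *every applicant* is the infinitival subject, Case-marked by the matrix verb, and the infinitive is transparent for QR.
Clause-internal QR can adjoin the lower DP above the subject, yielding the inverse reading.
So *every applicant* > *two diplomats* is among the available readings.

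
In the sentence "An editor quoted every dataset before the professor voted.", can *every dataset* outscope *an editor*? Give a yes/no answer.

Although there is an adjunct clause, *every dataset* is in the main clause, not inside the adjunct.
Since no island is crossed, the inverse ordering is licensed alongside surface scope.

Yes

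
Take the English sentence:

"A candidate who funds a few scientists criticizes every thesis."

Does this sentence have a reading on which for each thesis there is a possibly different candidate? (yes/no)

This is the *every thesis* > *a candidate* reading.
The relative clause *who funds a few scientists* modifies *a candidate*, but *every thesis* is not inside that relative clause — it is an argument of the matrix verb.
QR within a single clause is free, so the lower quantifier may take scope over the higher one.

Yes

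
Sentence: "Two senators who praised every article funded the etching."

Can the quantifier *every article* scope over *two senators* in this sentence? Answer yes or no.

No

The target quantifier *every article* is part of the relative clause *who praised every article*.
Relative clauses are scope islands: a quantifier cannot QR out of a relative clause to take scope in the matrix clause.
So *every article* cannot raise to a position above *two senators*.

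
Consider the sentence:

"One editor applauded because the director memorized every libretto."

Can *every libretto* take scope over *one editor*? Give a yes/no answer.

No

The target quantifier *every libretto* is part of the adjunct clause *because the director memorized every libretto*.
Since the clause is an adjunct (not a complement), the Adjunct Condition blocks QR across its edge.
Hence only narrow scope for *every libretto* (under *one editor*) survives.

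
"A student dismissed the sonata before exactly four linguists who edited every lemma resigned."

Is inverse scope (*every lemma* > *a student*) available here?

No

Structurally, *every lemma* is inside the relative clause *who edited every lemma*, which is itself inside the adjunct *before exactly four linguists who edited every lemma resigned*.
Both the relative clause and the enclosing adjunct are scope islands; QR cannot cross either.
There is no licit LF on which *every lemma* c-commands *a student*.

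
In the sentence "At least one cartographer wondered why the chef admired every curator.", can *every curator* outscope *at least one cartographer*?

No

The target quantifier *every curator* is part of the embedded question *why the chef admired every curator*.
The wh-island constraint blocks QR out of an embedded interrogative.
*every curator* > *at least one cartographer* would require crossing that boundary, which is illicit.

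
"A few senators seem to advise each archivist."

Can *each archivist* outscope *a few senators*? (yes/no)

*each archivist* is inside a raising infinitive, which is transparent to QR (no CP barrier), so it behaves as a matrix argument.
No island intervenes, so both surface and inverse scope are derivable.

Yes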